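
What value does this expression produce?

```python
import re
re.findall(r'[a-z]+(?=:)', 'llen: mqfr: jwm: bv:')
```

['llen', 'mqfr', 'jwm', 'bv']

The `(?=…)`/`(?<=…)` assertion just peeks at neighbouring text; it doesn't advance the match position.
No capturing groups, so `findall` returns the 4 full match strings.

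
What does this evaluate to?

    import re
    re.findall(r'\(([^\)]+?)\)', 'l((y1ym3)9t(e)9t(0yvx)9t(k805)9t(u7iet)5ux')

Matches: at [1:9] match '((y1ym3)', group 1 = '(y1ym3'; at [11:14] match '(e)', group 1 = 'e'; at [16:22] match '(0yvx)', group 1 = '0yvx'; at [24:30] match '(k805)', group 1 = 'k805'; at [32:39] match '(u7iet)', group 1 = 'u7iet'.
One capturing group, so `findall` returns just the captured substring from each match — 5 in all.

['(y1ym3', 'e', '0yvx', 'k805', 'u7iet']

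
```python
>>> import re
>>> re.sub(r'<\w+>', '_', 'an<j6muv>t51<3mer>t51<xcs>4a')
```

Matches: at [2:9] → '<j6muv>'; at [12:18] → '<3mer>'; at [21:26] → '<xcs>'.
`sub` substitutes '_' at each match site.

'an_t51_t51_4a'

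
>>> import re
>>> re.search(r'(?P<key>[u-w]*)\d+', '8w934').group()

'8'

The match spans [0:1] → '8'.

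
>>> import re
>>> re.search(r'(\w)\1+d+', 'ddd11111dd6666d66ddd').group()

After group 1 captures some text, `\1` only succeeds where that same text appears again.
Unlike `match`, `search` isn't anchored — it looks for the pattern anywhere in the string.
The match spans [0:3] → 'ddd'.
Captured: group 1 = 'd'.

'ddd'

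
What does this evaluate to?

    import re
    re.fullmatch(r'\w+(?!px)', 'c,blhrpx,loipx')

None

`re.fullmatch` requires the pattern to consume the entire string.
Here there's no way to consume every character, so the call returns None.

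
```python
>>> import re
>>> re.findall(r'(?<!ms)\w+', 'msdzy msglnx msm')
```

['msdzy', 'msglnx', 'msm']

`(?!…)`/`(?<!…)` only lets a position through if the neighbouring text does NOT match; no characters are consumed.
`findall` yields the raw match text (3 of them) because the pattern has no groups.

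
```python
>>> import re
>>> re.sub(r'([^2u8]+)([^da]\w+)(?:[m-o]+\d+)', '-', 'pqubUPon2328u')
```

'-u'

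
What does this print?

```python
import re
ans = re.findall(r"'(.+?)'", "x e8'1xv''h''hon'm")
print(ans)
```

['1xv', 'h', 'hon']

The `?` after the quantifier makes it lazy — it takes as little as possible before letting the rest of the pattern try.
Walking the string: at [4:9] match "'1xv'", group 1 = '1xv'; at [9:12] match "'h'", group 1 = 'h'; at [12:17] match "'hon'", group 1 = 'hon'.
Because there's exactly one group, `findall` drops the full match and keeps group 1 from each hit.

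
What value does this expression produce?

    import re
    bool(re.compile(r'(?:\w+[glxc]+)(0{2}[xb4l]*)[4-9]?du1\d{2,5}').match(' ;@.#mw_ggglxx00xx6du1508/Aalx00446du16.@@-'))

`match` is anchored at position 0; if the pattern doesn't fit there, it returns None.
Here position 0 doesn't satisfy it, so the call returns None, and `bool(None)` is False.

False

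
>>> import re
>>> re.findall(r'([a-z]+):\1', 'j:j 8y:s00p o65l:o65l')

The backreference `\1` re-matches whatever the first group consumed, character for character.
Scanning left to right: at [0:3] match 'j:j', group 1 = 'j'.
With a single group, `findall` returns only what that group captured — 1 item.

['j']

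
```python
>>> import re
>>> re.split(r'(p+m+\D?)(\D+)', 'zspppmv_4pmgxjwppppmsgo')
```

This matches one or more of the literal 'p', then one or more of a literal 'm', then optionally a non-digit (captured); then one or more of a non-digit (captured).
Matches to split on: at [2:8] → 'pppmv_'; at [9:23] → 'pmgxjwppppmsgo'.
The group in the pattern means `split` returns the separators' captures alongside the pieces.

['zs', 'pppmv', '_', '4', 'pmg', 'xjwppppmsgo', '']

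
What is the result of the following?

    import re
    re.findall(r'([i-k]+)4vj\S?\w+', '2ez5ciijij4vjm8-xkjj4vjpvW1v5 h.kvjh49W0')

['iijij', 'kjj']

`findall` collects group 1 from each match (2 total).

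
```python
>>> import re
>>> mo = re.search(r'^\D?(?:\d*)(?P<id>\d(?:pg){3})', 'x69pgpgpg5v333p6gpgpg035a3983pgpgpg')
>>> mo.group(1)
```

'9pgpgpg'

Pattern: anchored at the start of the string; then optionally a non-digit; then zero or more of a digit (non-capturing group); then a digit, then the literal 'pg' repeated 3 times (captured as 'id').
`search` walks the string left to right and returns the first match it finds.
The match spans [0:9] → 'x69pgpgpg'.
Captured: group 1 = '9pgpgpg'.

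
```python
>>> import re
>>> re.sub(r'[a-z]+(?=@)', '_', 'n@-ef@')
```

'_@-_@'

The `(?=…)`/`(?<=…)` assertion just peeks at neighbouring text; it doesn't advance the match position.
Matches: at [0:1] → 'n'; at [3:5] → 'ef'.
`sub` substitutes '_' at each match site.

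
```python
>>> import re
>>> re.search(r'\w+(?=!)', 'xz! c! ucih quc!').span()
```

(0, 2)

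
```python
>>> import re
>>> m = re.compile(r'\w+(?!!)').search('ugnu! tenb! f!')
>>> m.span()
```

(0, 3)

The negative lookaround is zero-width — it rules out positions where the adjacent text would match, without consuming anything.
Unlike `match`, `search` isn't anchored — it looks for the pattern anywhere in the string.
The match spans [0:3] → 'ugn'.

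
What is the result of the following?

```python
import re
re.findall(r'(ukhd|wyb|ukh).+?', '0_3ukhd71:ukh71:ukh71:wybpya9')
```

Branches in `(...|...)` are attempted left-to-right; the first branch that allows the whole pattern to succeed is taken.
`findall` collects group 1 from each match (4 total).

['ukhd', 'ukh', 'ukh', 'wyb']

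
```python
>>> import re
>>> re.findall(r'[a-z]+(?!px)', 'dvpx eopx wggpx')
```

['dvpx', 'eopx', 'wggpx']

A negative assertion filters positions out without eating any characters.
Since nothing is captured, `findall` lists the 3 matched substrings directly.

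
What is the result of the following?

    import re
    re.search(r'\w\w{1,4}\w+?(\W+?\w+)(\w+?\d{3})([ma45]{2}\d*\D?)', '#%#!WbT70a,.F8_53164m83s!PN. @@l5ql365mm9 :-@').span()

The pattern matches a word character, then 1 to 4 of a word character, then one or more of a word character (lazy); then one or more of a non-word character (lazy), then one or more of a word character (captured); then one or more of a word character (lazy), then exactly 3 of a digit (captured); then exactly 2 of one of [ma45], then zero or more of a digit, then optionally a non-digit (captured).
The match spans [4:24] → 'WbT70a,.F8_53164m83s'.

(4, 24)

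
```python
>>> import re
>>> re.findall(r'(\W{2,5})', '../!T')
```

['../!']

This matches 2 to 5 of a non-word character (captured).
Because there's exactly one group, `findall` drops the full match and keeps group 1 from the one hit.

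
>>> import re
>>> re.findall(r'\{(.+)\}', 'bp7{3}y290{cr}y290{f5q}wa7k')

['3}y290{cr}y290{f5q']

With a single group, `findall` returns only what that group captured — 1 item.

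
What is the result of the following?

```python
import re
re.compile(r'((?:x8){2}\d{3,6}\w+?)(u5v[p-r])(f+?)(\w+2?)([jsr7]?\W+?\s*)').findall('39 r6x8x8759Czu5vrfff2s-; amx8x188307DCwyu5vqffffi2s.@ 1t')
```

The pattern matches the literal 'x8' repeated 2 times, then 3 to 6 of a digit, then one or more of a word character (lazy) (captured); then the literal 'u5v', then a character in [p-r] (captured); then one or more of a literal 'f' (lazy) (captured); then one or more of a word character, then optionally a literal '2' (captured); then optionally one of [jsr7], then one or more of a non-word character (lazy), then zero or more of whitespace (captured).
A non-greedy quantifier consumes as few characters as it can — just enough that the remainder of the pattern still matches from where it stops; whatever follows it matches normally.
Scanning left to right: at [5:24] match 'x8x8759Czu5vrfff2s-', groups = ('x8x8759Cz', 'u5vr', 'f', 'ff2s', '-').
`findall` packs the 5 group values into a tuple for every match.

[('x8x8759Cz', 'u5vr', 'f', 'ff2s', '-')]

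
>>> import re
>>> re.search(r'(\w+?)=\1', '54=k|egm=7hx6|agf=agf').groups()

('agf',)

The backreference `\1` re-matches whatever the first group consumed, character for character.
`search` walks the string left to right and returns the first match it finds.
The match spans [14:21] → 'agf=agf'.
Captured: group 1 = 'agf'.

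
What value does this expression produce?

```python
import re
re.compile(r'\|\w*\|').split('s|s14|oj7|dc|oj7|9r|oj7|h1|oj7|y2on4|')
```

['s', 'oj7', 'oj7', 'oj7', 'oj7', '']

Matches to split on: at [1:6] → '|s14|'; at [9:13] → '|dc|'; at [16:20] → '|9r|'; at [23:27] → '|h1|'; at [30:37] → '|y2on4|'.
Each match becomes a cut point; 6 segments remain.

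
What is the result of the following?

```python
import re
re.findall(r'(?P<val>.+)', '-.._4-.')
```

The pattern matches one or more of any character (captured as 'val').
Walking the string: at [0:7] match '-.._4-.', group 1 = '-.._4-.'.
With a single group, `findall` returns only what that group captured — 1 item.

['-.._4-.']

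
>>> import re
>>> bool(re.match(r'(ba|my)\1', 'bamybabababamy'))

False

`\1` has to match the exact text group 1 already captured.
With `match`, the pattern is implicitly anchored at the beginning.
Here the pattern fails at index 0, so the call returns None, and `bool(None)` is False.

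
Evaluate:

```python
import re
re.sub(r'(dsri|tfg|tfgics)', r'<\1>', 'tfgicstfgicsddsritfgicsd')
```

'<tfg>ics<tfg>icsd<dsri><tfg>icsd'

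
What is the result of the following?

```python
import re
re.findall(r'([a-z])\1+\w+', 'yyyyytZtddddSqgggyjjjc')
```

A backreference is literal: `\1` must see the identical characters the first group matched.
Because there's exactly one group, `findall` drops the full match and keeps group 1 from the one hit.

['y']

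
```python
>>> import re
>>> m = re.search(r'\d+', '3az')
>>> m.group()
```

'3'

The pattern matches one or more of a digit.
The match spans [0:1] → '3'.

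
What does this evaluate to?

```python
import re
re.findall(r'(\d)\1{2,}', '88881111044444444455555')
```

['8', '1', '4', '5']

The backreference `\1` re-matches whatever the first group consumed, character for character.
`findall` collects group 1 from each match (4 total).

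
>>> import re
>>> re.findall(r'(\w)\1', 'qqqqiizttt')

['q', 'q', 'i', 't']

The backreference `\1` re-matches whatever the first group consumed, character for character.
Scanning left to right: at [0:2] match 'qq', group 1 = 'q'; at [2:4] match 'qq', group 1 = 'q'; at [4:6] match 'ii', group 1 = 'i'; at [7:9] match 'tt', group 1 = 't'.
`findall` collects group 1 from each match (4 total).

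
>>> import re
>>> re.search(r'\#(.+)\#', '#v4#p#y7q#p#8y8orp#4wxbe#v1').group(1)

`search` walks the string left to right and returns the first match it finds.
The match spans [0:25] → '#v4#p#y7q#p#8y8orp#4wxbe#'.
Captured: group 1 = 'v4#p#y7q#p#8y8orp#4wxbe'.

'v4#p#y7q#p#8y8orp#4wxbe'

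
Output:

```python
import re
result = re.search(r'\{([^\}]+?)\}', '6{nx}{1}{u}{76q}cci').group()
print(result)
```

The match spans [1:5] → '{nx}'.

{nx}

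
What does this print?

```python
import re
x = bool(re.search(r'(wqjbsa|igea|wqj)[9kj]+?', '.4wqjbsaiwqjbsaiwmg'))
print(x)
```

False

`re.search` tries every starting position until one works.
Here the pattern never matches, so the call returns None, and `bool(None)` is False.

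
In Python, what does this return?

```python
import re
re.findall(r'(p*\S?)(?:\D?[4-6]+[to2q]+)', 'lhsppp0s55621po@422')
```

Pattern: zero or more of the literal 'p', then optionally a non-whitespace character (captured); then optionally a non-digit, then one or more of a character in [4-6], then one or more of one of [to2q] (non-capturing group).
Scanning left to right: at [3:12] match 'ppp0s5562', group 1 = 'ppp0'; at [13:19] match 'po@422', group 1 = 'po'.
`findall` collects group 1 from each match (2 total).

['ppp0', 'po']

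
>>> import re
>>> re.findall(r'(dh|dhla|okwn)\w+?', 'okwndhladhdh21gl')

['okwn', 'dh']

Because there's exactly one group, `findall` drops the full match and keeps group 1 from each hit.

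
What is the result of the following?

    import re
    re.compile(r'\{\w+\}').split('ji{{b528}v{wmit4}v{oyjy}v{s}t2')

['ji{', 'v', 'v', 'v', 't2']

Matches to split on: at [3:9] → '{b528}'; at [10:17] → '{wmit4}'; at [18:24] → '{oyjy}'; at [25:28] → '{s}'.
`split` removes every match and returns the 5 fragments in between.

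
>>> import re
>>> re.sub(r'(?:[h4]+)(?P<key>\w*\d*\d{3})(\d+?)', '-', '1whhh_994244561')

The pattern matches one or more of one of [h4] (non-capturing group); then zero or more of a word character, then zero or more of a digit, then exactly 3 of a digit (captured as 'key'); then one or more of a digit (lazy) (captured).
Matches: at [2:15] → 'hhh_994244561'.
Every occurrence is swapped for '-'.

'1w-'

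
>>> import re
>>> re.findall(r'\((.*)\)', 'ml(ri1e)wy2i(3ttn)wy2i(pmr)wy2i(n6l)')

['ri1e)wy2i(3ttn)wy2i(pmr)wy2i(n6l']

With a single group, `findall` returns only what that group captured — 1 item.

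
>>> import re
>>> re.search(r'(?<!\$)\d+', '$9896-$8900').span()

(2, 5)

A negative assertion filters positions out without eating any characters.
`re.search` scans for the first position where the pattern succeeds.
The match spans [2:5] → '896'.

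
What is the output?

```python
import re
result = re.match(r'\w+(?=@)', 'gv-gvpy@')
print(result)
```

None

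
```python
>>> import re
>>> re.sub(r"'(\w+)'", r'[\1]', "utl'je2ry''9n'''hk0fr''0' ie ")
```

"utl[je2ry][9n]'[hk0fr][0] ie "

Matches: at [3:10] → "'je2ry'"; at [10:14] → "'9n'"; at [15:22] → "'hk0fr'"; at [22:25] → "'0'".
Each match is replaced using the text its own group 1 captured.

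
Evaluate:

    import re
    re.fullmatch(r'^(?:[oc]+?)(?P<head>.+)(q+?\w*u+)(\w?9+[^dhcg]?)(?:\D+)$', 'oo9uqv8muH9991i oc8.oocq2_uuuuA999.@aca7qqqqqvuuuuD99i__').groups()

Pattern: anchored at the start of the string; then one or more of one of [oc] (lazy) (non-capturing group); then one or more of any character (captured as 'head'); then one or more of a literal 'q' (lazy), then zero or more of a word character, then one or more of the literal 'u' (captured); then optionally a word character, then one or more of the literal '9', then optionally any character except [dhcg] (captured); then one or more of a non-digit (non-capturing group); then anchored at the end.
For `fullmatch`, every character of the input must be accounted for by the pattern.
The match spans [0:56] → 'oo9uqv8muH9991i oc8.oocq2_uuuuA999.@aca7qqqqqvuuuuD99i__'.
Captured: group 1 = 'o9uqv8muH9991i oc8.oocq2_uuuuA999.@aca7qqqq', group 2 = 'qvuuuu', group 3 = 'D99i'.

('o9uqv8muH9991i oc8.oocq2_uuuuA999.@aca7qqqq', 'qvuuuu', 'D99i')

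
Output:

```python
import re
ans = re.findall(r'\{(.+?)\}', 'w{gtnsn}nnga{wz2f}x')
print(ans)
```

With the lazy modifier that quantifier settles for the fewest repetitions that let the rest of the pattern succeed (the atoms after it are unaffected and can still be greedy).
`findall` collects group 1 from each match (2 total).

['gtnsn', 'wz2f']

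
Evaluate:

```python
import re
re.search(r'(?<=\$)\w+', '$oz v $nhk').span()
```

(1, 3)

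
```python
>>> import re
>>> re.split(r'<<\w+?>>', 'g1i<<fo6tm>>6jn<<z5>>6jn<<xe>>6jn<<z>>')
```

Matches to split on: at [3:12] → '<<fo6tm>>'; at [15:21] → '<<z5>>'; at [24:30] → '<<xe>>'; at [33:38] → '<<z>>'.
`split` removes every match and returns the 5 fragments in between.

['g1i', '6jn', '6jn', '6jn', '']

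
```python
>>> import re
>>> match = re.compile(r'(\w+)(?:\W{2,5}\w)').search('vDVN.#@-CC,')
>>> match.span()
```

The pattern matches one or more of a word character (captured); then 2 to 5 of a non-word character, then a word character (non-capturing group).
Unlike `match`, `search` isn't anchored — it looks for the pattern anywhere in the string.
The match spans [0:9] → 'vDVN.#@-C'.
Captured: group 1 = 'vDVN'.

(0, 9)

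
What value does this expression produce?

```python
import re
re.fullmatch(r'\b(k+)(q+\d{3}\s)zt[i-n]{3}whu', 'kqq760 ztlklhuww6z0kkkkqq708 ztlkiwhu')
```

This matches a word boundary (`\b`, zero-width); then one or more of a literal 'k' (captured); then one or more of the literal 'q', then exactly 3 of a digit, then whitespace (captured); then the literal 'zt', then exactly 3 of a character in [i-n], then the literal 'whu'.
`fullmatch` succeeds only if the pattern covers the string from start to end.
Here the pattern can't cover the whole string, so the call returns None.

None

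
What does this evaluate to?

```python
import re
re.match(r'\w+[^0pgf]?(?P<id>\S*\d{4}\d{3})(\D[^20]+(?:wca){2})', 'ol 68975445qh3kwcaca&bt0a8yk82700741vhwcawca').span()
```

(0, 44)

`re.match` won't scan ahead — the pattern has to work from the very first character.
The match spans [0:44] → 'ol 68975445qh3kwcaca&bt0a8yk82700741vhwcawca'.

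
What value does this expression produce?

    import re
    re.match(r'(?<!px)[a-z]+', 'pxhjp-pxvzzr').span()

`re.match` won't scan ahead — the pattern has to work from the very first character.
The match spans [0:5] → 'pxhjp'.

(0, 5)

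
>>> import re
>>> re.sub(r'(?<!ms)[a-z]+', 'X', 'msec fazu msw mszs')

'X X X X'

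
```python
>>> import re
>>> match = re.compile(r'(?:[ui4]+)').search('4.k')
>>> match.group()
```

Pattern: one or more of one of [ui4] (non-capturing group).
`re.search` tries every starting position until one works.
The match spans [0:1] → '4'.

'4'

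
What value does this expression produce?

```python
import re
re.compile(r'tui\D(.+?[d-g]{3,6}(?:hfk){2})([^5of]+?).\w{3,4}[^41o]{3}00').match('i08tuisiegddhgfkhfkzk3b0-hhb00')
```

This matches the literal 'tui', then a non-digit; then one or more of any character (lazy), then 3 to 6 of a character in [d-g], then the literal 'hfk' repeated 2 times (captured); then one or more of any character except [5of] (lazy) (captured); then any character, then 3 to 4 of a word character; then exactly 3 of any character except [41o], then the literal '00'.
`match` is anchored at position 0; if the pattern doesn't fit there, it returns None.
Here the string doesn't start with a match, so the call returns None.

None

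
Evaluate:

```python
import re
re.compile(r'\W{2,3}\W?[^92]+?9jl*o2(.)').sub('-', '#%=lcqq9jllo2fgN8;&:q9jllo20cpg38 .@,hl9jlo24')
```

'-gN8-cpg38-'

Every occurrence is swapped for '-'.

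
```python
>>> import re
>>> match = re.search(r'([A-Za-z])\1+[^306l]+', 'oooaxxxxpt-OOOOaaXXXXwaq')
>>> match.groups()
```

('o',)

The backreference `\1` re-matches whatever the first group consumed, character for character.
`re.search` scans for the first position where the pattern succeeds.
The match spans [0:24] → 'oooaxxxxpt-OOOOaaXXXXwaq'.
Captured: group 1 = 'o'.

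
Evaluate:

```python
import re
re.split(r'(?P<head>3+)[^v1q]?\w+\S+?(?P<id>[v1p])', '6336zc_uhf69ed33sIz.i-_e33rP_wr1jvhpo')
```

['6', '33', '1', 'jvhpo']

The group in the pattern means `split` returns the separators' captures alongside the pieces.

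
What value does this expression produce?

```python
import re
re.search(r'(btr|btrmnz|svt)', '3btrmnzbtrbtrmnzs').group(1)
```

The regex engine tests alternatives in the order written; an earlier branch that matches wins even if a later one would match more.
`search` walks the string left to right and returns the first match it finds.
The match spans [1:4] → 'btr'.
Captured: group 1 = 'btr'.

'btr'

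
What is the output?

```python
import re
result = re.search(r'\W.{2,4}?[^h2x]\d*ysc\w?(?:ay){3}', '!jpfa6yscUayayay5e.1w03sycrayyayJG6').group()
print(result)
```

The match spans [0:16] → '!jpfa6yscUayayay'.

!jpfa6yscUayayay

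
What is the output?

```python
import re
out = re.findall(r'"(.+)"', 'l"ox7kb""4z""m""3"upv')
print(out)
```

['ox7kb""4z""m""3']

Scanning left to right: at [1:18] match '"ox7kb""4z""m""3"', group 1 = 'ox7kb""4z""m""3'.
Because there's exactly one group, `findall` drops the full match and keeps group 1 from the one hit.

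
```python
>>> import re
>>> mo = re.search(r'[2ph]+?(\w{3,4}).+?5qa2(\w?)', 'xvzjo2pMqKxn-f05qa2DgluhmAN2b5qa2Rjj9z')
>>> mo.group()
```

'2pMqKxn-f05qa2D'

This matches one or more of one of [2ph] (lazy); then 3 to 4 of a word character (captured); then one or more of any character (lazy), then the literal '5q', then the literal 'a2'; then optionally a word character (captured).
`re.search` scans for the first position where the pattern succeeds.
The match spans [5:20] → '2pMqKxn-f05qa2D'.
Captured: group 1 = 'pMqK', group 2 = 'D'.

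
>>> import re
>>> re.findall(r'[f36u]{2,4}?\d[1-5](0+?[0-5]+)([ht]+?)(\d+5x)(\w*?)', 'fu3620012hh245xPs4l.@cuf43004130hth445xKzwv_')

Pattern: 2 to 4 of one of [f36u] (lazy), then a digit, then a character in [1-5]; then one or more of a literal '0' (lazy), then one or more of a character in [0-5] (captured); then one or more of one of [ht] (lazy) (captured); then one or more of a digit, then the literal '5x' (captured); then zero or more of a word character (lazy) (captured).
Scanning left to right: at [0:15] match 'fu3620012hh245x', groups = ('0012', 'hh', '245x', ''); at [22:39] match 'uf43004130hth445x', groups = ('004130', 'hth', '445x', '').
With 4 capturing groups, `findall` returns a 4-tuple per match.

[('0012', 'hh', '245x', ''), ('004130', 'hth', '445x', '')]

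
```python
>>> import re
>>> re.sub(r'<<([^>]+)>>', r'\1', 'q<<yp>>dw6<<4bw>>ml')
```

'qypdw64bwml'

Matches: at [1:7] → '<<yp>>'; at [10:17] → '<<4bw>>'.
The replacement refers to a captured group, so each match is rewritten using its own captured text.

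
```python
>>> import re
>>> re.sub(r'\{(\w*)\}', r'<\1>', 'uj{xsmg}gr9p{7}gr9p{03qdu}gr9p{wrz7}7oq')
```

The replacement refers to a captured group, so each match is rewritten using its own captured text.

'uj<xsmg>gr9p<7>gr9p<03qdu>gr9p<wrz7>7oq'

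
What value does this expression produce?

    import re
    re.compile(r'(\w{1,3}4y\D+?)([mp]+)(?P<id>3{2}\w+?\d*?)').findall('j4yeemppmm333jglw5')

This matches 1 to 3 of a word character, then the literal '4y', then one or more of a non-digit (lazy) (captured); then one or more of one of [mp] (captured); then exactly 2 of a literal '3', then one or more of a word character (lazy), then zero or more of a digit (lazy) (captured as 'id').
A `+?`/`*?`/`{m,n}?` starts at its minimum and grows only as far as needed for what follows to match.
Walking the string: at [0:13] match 'j4yeemppmm333', groups = ('j4yee', 'mppmm', '333').
3 groups means the one result is a tuple of 3 captured strings — 1 here.

[('j4yee', 'mppmm', '333')]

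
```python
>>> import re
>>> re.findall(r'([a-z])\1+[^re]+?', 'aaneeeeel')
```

['a', 'e']

`\1` is not a pattern — it's the concrete string captured by group 1, re-applied verbatim.
Scanning left to right: at [0:3] match 'aan', group 1 = 'a'; at [3:9] match 'eeeeel', group 1 = 'e'.
`findall` collects group 1 from each match (2 total).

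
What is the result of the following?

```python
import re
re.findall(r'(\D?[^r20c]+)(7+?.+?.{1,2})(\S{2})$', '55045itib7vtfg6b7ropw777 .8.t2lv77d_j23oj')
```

This matches optionally a non-digit, then one or more of any character except [r20c] (captured); then one or more of a literal '7' (lazy), then one or more of any character (lazy), then 1 to 2 of any character (captured); then exactly 2 of a non-whitespace character (captured); then anchored at the end.
3 groups means the one result is a tuple of 3 captured strings — 1 here.

[('45itib7vtfg6b', '7ropw777 .8.t2lv77d_j23', 'oj')]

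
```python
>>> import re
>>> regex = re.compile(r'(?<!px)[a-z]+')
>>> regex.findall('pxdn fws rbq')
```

`(?!…)`/`(?<!…)` only lets a position through if the neighbouring text does NOT match; no characters are consumed.
Matches: at [0:4] → 'pxdn'; at [5:8] → 'fws'; at [9:12] → 'rbq'.
`findall` yields the raw match text (3 of them) because the pattern has no groups.

['pxdn', 'fws', 'rbq']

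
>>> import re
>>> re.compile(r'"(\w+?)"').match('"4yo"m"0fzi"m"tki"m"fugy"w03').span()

With `match`, the pattern is implicitly anchored at the beginning.
The match spans [0:5] → '"4yo"'.
Captured: group 1 = '4yo'.

(0, 5)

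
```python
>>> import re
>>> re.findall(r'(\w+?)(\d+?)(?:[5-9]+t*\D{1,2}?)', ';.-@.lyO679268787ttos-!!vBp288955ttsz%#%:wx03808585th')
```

[('lyO', '6792'), ('vBp', '2'), ('wx', '0380')]

This matches one or more of a word character (lazy) (captured); then one or more of a digit (lazy) (captured); then one or more of a character in [5-9], then zero or more of the literal 't', then 1 to 2 of a non-digit (lazy) (non-capturing group).
Because the quantifier is non-greedy, it stops expanding at the earliest point where the rest of the pattern can succeed.
Scanning left to right: at [5:20] match 'lyO679268787tto', groups = ('lyO', '6792'); at [24:36] match 'vBp288955tts', groups = ('vBp', '2'); at [41:53] match 'wx03808585th', groups = ('wx', '0380').
Multiple groups make `findall` return tuples — one 2-tuple for each match.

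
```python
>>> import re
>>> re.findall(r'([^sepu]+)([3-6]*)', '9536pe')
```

Pattern: one or more of any character except [sepu] (captured); then zero or more of a character in [3-6] (captured).
With 2 capturing groups, `findall` returns a 2-tuple per match.

[('9536', '')]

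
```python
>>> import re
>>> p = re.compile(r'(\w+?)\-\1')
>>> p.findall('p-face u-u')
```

`\1` is not a pattern — it's the concrete string captured by group 1, re-applied verbatim.
Walking the string: at [7:10] match 'u-u', group 1 = 'u'.
With a single group, `findall` returns only what that group captured — 1 item.

['u']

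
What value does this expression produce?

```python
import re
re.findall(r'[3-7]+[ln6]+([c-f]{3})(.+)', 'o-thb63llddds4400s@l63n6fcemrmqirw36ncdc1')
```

This matches one or more of a character in [3-7]; then one or more of one of [ln6]; then exactly 3 of a character in [c-f] (captured); then one or more of any character (captured).
Matches: at [5:41] match '63llddds4400s@l63n6fcemrmqirw36ncdc1', groups = ('ddd', 's4400s@l63n6fcemrmqirw36ncdc1').
2 groups means the one result is a tuple of 2 captured strings — 1 here.

[('ddd', 's4400s@l63n6fcemrmqirw36ncdc1')]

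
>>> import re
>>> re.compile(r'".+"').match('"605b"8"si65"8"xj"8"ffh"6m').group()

'"605b"8"si65"8"xj"8"ffh"'

`re.match` only tries the pattern at the start of the string.
The match spans [0:24] → '"605b"8"si65"8"xj"8"ffh"'.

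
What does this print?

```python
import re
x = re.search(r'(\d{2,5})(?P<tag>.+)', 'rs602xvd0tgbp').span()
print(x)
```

The match spans [2:13] → '602xvd0tgbp'.

(2, 13)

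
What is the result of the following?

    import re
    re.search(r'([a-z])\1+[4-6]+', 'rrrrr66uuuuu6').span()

`\1` is not a pattern — it's the concrete string captured by group 1, re-applied verbatim.
The match spans [0:7] → 'rrrrr66'.

(0, 7)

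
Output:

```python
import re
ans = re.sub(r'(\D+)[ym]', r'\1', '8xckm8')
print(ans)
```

This matches one or more of a non-digit (captured); then one of [ym].
Each match is replaced using the text its own group 1 captured.

8xck8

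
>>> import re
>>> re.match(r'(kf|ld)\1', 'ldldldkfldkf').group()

A backreference is literal: `\1` must see the identical characters the first group matched.
`match` is anchored at position 0; if the pattern doesn't fit there, it returns None.
The match spans [0:4] → 'ldld'.
Captured: group 1 = 'ld'.

'ldld'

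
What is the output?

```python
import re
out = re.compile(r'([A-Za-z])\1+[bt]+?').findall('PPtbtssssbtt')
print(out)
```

`\1` has to match the exact text group 1 already captured.
One capturing group, so `findall` returns just the captured substring from each match — 2 in all.

['P', 's']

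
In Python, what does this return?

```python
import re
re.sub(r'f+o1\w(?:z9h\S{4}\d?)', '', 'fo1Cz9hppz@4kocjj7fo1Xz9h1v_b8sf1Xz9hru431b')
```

'kocjj7sf1Xz9hru431b'

Each match is replaced by ''.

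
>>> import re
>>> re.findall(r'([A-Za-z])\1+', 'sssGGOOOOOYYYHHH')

`\1` has to match the exact text group 1 already captured.
Walking the string: at [0:3] match 'sss', group 1 = 's'; at [3:5] match 'GG', group 1 = 'G'; at [5:10] match 'OOOOO', group 1 = 'O'; at [10:13] match 'YYY', group 1 = 'Y'; at [13:16] match 'HHH', group 1 = 'H'.
Because there's exactly one group, `findall` drops the full match and keeps group 1 from each hit.

['s', 'G', 'O', 'Y', 'H']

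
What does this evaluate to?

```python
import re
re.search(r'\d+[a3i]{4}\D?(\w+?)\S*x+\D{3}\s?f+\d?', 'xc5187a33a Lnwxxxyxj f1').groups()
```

('L',)

The match spans [2:23] → '5187a33a Lnwxxxyxj f1'.
Captured: group 1 = 'L'.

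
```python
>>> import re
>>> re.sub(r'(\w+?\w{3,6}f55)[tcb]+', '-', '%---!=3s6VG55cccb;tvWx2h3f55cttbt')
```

'%---!=3s6VG55cccb;-'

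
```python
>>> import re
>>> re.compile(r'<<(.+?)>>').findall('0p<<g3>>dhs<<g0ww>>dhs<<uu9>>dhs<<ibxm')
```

A non-greedy quantifier consumes as few characters as it can — just enough that the remainder of the pattern still matches from where it stops; whatever follows it matches normally.
Walking the string: at [2:8] match '<<g3>>', group 1 = 'g3'; at [11:19] match '<<g0ww>>', group 1 = 'g0ww'; at [22:29] match '<<uu9>>', group 1 = 'uu9'.
With a single group, `findall` returns only what that group captured — 3 items.

['g3', 'g0ww', 'uu9']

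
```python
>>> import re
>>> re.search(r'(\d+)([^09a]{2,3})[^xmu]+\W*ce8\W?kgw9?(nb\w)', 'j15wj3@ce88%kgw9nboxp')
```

None

Pattern: one or more of a digit (captured); then 2 to 3 of any character except [09a] (captured); then one or more of any character except [xmu], then zero or more of a non-word character, then the literal 'ce8'; then optionally a non-word character, then the literal 'kgw', then optionally the literal '9'; then the literal 'nb', then a word character (captured).
`search` walks the string left to right and returns the first match it finds.
Here the pattern never matches, so the call returns None.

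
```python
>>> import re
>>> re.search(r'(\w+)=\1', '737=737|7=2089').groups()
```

The backreference `\1` re-matches whatever the first group consumed, character for character.
`search` walks the string left to right and returns the first match it finds.
The match spans [0:7] → '737=737'.
Captured: group 1 = '737'.

('737',)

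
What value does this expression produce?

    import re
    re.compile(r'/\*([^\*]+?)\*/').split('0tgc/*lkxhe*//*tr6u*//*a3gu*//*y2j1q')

['0tgc', 'lkxhe', '', 'tr6u', '', 'a3gu', '/*y2j1q']

Matches to split on: at [4:13] → '/*lkxhe*/'; at [13:21] → '/*tr6u*/'; at [21:29] → '/*a3gu*/'.
The group in the pattern means `split` returns the separators' captures alongside the pieces.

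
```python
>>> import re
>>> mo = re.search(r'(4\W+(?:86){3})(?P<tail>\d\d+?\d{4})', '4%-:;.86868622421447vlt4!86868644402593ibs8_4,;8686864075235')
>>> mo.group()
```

'4%-:;.868686224214'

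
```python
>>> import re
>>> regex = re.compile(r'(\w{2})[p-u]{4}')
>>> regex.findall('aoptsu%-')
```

This matches exactly 2 of a word character (captured); then exactly 4 of a character in [p-u].
Scanning left to right: at [0:6] match 'aoptsu', group 1 = 'ao'.
One capturing group, so `findall` returns just the captured substring from the one match — 1 in all.

['ao']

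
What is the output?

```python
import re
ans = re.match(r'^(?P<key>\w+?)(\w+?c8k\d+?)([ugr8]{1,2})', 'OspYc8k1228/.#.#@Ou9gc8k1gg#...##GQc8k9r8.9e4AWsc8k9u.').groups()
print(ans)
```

The match spans [0:11] → 'OspYc8k1228'.
Captured: group 1 = 'O', group 2 = 'spYc8k122', group 3 = '8'.

('O', 'spYc8k122', '8')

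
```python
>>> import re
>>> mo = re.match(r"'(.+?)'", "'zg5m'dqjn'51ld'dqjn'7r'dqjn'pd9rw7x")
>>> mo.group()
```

"'zg5m'"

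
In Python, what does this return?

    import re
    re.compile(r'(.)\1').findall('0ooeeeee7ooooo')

['o', 'e', 'e', 'o', 'o']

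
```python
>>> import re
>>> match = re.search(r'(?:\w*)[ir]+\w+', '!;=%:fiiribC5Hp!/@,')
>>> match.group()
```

'fiiribC5Hp'

Pattern: zero or more of a word character (non-capturing group); then one or more of one of [ir], then one or more of a word character.
Unlike `match`, `search` isn't anchored — it looks for the pattern anywhere in the string.
The match spans [5:15] → 'fiiribC5Hp'.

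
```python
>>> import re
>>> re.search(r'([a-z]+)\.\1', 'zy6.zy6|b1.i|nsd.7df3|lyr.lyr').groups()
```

('lyr',)

The match spans [22:29] → 'lyr.lyr'.
Captured: group 1 = 'lyr'.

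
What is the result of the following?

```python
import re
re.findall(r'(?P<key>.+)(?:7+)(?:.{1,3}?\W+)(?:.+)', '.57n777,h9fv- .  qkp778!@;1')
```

['.57n777,h9fv- .  qkp7']

The pattern matches one or more of any character (captured as 'key'); then one or more of a literal '7' (non-capturing group); then 1 to 3 of any character (lazy), then one or more of a non-word character (non-capturing group); then one or more of any character (non-capturing group).
Scanning left to right: at [0:27] match '.57n777,h9fv- .  qkp778!@;1', group 1 = '.57n777,h9fv- .  qkp7'.
One capturing group, so `findall` returns just the captured substring from the one match — 1 in all.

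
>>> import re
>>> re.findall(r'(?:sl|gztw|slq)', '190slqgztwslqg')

['sl', 'gztw', 'sl']

Alternation isn't longest-match — the leftmost alternative that fits at this position is chosen.
`findall` yields the raw match text (3 of them) because the pattern has no groups.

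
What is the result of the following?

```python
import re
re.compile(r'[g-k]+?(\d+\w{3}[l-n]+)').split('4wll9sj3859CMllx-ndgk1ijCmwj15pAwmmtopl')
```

This matches one or more of a character in [g-k] (lazy); then one or more of a digit, then exactly 3 of a word character, then one or more of a character in [l-n] (captured).
`re.split` interleaves the captured-group text with the surrounding fragments.

['4wll9s', '3859CMll', 'x-nd', '1ijCm', 'w', '15pAwmm', 'topl']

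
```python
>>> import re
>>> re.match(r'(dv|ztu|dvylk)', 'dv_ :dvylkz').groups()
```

('dv',)

`re.match` only tries the pattern at the start of the string.
The match spans [0:2] → 'dv'.
Captured: group 1 = 'dv'.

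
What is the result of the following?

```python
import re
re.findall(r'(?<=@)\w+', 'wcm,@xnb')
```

The lookaround is zero-width — it requires the adjacent text to match without consuming it, so the asserted text isn't part of the match.
With no groups in the pattern, `findall` gives back each whole match — 1 here.

['xnb']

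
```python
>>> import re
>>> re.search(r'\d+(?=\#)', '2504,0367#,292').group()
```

The positive lookaround only admits positions where the adjacent text matches; those characters stay outside the span.
The match spans [5:9] → '0367'.

'0367'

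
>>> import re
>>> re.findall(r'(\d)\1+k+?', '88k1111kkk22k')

['8', '1', '2']

A backreference is literal: `\1` must see the identical characters the first group matched.
One capturing group, so `findall` returns just the captured substring from each match — 3 in all.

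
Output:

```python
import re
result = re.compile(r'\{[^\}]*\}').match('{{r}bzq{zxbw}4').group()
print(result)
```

{{r}

With `match`, the pattern is implicitly anchored at the beginning.
The match spans [0:4] → '{{r}'.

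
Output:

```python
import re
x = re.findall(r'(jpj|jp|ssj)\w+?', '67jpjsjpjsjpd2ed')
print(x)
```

['jpj', 'jpj', 'jp']

Alternation isn't longest-match — the leftmost alternative that fits at this position is chosen.
Matches: at [2:6] match 'jpjs', group 1 = 'jpj'; at [6:10] match 'jpjs', group 1 = 'jpj'; at [10:13] match 'jpd', group 1 = 'jp'.
One capturing group, so `findall` returns just the captured substring from each match — 3 in all.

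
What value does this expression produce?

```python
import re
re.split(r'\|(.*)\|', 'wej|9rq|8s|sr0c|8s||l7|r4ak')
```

Matches to split on: at [3:23] → '|9rq|8s|sr0c|8s||l7|'.
The group in the pattern means `split` returns the separators' captures alongside the pieces.

['wej', '9rq|8s|sr0c|8s||l7', 'r4ak']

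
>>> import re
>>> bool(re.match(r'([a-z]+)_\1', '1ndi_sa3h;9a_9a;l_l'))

`\1` has to match the exact text group 1 already captured.
`re.match` won't scan ahead — the pattern has to work from the very first character.
Here position 0 doesn't satisfy it, so the call returns None, and `bool(None)` is False.

False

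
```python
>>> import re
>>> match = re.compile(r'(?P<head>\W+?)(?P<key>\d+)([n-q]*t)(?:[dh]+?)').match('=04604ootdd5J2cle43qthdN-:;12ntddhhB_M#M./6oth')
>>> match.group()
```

`re.match` won't scan ahead — the pattern has to work from the very first character.
The match spans [0:10] → '=04604ootd'.

'=04604ootd'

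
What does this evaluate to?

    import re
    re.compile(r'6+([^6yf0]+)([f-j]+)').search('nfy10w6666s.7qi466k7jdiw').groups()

('s.7q', 'i')

Pattern: one or more of a literal '6'; then one or more of any character except [6yf0] (captured); then one or more of a character in [f-j] (captured).
`search` walks the string left to right and returns the first match it finds.
The match spans [6:15] → '6666s.7qi'.
Captured: group 1 = 's.7q', group 2 = 'i'.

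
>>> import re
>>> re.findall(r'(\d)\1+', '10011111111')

['0', '1']

`\1` is not a pattern — it's the concrete string captured by group 1, re-applied verbatim.
Because there's exactly one group, `findall` drops the full match and keeps group 1 from each hit.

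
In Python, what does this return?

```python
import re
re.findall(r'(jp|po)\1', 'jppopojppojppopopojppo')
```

`\1` is not a pattern — it's the concrete string captured by group 1, re-applied verbatim.
Because there's exactly one group, `findall` drops the full match and keeps group 1 from each hit.

['po', 'po']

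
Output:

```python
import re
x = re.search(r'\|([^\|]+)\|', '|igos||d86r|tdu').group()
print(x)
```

|igos|

`re.search` tries every starting position until one works.
The match spans [0:6] → '|igos|'.
Captured: group 1 = 'igos'.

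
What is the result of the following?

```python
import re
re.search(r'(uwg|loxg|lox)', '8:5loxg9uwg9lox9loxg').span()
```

`|` is ordered: at each position the engine commits to the first alternative that works.
`re.search` scans for the first position where the pattern succeeds.
The match spans [3:7] → 'loxg'.
Captured: group 1 = 'loxg'.

(3, 7)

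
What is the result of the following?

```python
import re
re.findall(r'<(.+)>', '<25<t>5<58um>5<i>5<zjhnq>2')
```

With a single group, `findall` returns only what that group captured — 1 item.

['25<t>5<58um>5<i>5<zjhnq']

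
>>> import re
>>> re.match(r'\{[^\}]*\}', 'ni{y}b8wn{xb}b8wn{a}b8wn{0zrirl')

`re.match` only tries the pattern at the start of the string.
Here the string doesn't start with a match, so the call returns None.

None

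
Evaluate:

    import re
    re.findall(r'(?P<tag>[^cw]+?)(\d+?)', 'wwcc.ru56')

[('.ru', '5')]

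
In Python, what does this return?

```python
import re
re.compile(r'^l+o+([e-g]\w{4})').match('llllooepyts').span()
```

With `match`, the pattern is implicitly anchored at the beginning.
The match spans [0:11] → 'llllooepyts'.

(0, 11)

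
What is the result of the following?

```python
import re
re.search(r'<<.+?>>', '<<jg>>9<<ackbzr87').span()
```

(0, 6)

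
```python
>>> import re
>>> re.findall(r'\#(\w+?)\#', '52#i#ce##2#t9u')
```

['i', '2']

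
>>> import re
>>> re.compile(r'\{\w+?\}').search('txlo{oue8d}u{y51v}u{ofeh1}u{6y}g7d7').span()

(4, 11)

The match spans [4:11] → '{oue8d}'.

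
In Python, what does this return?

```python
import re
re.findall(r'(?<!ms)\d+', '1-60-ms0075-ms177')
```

The negative lookahead/lookbehind blocks any match where the forbidden context is present.
Since nothing is captured, `findall` lists the 4 matched substrings directly.

['1', '60', '075', '77']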